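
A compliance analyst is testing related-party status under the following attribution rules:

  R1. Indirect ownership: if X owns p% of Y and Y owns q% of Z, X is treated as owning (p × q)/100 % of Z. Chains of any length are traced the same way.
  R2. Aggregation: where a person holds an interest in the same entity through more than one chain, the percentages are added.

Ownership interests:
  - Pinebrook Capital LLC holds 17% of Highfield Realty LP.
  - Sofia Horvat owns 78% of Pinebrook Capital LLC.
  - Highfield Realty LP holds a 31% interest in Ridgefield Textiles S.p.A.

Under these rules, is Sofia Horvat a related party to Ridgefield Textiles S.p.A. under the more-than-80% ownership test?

Chain via Pinebrook Capital LLC → Highfield Realty LP (R1): 78% × 17% × 31% = 4.1106% of Ridgefield Textiles S.p.A.
4.1106% does not exceed the 80% threshold, so Sofia is not a related party to Ridgefield Textiles S.p.A.

No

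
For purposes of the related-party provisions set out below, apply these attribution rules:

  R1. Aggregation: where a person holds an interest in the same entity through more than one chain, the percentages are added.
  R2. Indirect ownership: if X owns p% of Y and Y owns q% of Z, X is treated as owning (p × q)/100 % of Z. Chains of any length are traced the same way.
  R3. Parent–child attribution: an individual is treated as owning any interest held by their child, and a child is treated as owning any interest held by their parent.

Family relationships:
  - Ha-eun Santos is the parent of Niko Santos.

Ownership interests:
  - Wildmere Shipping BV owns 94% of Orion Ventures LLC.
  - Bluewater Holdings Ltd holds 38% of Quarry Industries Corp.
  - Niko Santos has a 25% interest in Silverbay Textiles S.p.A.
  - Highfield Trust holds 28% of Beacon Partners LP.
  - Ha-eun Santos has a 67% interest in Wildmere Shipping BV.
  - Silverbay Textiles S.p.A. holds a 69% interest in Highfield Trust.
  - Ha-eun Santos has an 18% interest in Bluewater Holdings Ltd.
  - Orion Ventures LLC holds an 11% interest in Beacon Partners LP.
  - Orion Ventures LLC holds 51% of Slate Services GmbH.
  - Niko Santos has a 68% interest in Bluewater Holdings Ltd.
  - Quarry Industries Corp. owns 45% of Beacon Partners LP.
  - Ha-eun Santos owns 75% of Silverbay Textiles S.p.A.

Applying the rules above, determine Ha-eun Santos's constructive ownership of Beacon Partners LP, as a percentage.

By parent–child attribution (R3), Ha-eun Santos is treated as also owning Niko Santos's interest in Silverbay Textiles S.p.A, giving 75% + 25% = 100%.
By parent–child attribution (R3), Ha-eun Santos is treated as also owning Niko Santos's interest in Bluewater Holdings Ltd, giving 18% + 68% = 86%.
Chain via Silverbay Textiles S.p.A. → Highfield Trust (R2): 100% × 69% × 28% = 19.32% of Beacon Partners LP.
Chain via Bluewater Holdings Ltd → Quarry Industries Corp. (R2): 86% × 38% × 45% = 14.706% of Beacon Partners LP.
Chain via Wildmere Shipping BV → Orion Ventures LLC (R2): 67% × 94% × 11% = 6.9278% of Beacon Partners LP.
Aggregating (R1): 19.32% + 14.706% + 6.9278% = 40.9538%.

40.9538%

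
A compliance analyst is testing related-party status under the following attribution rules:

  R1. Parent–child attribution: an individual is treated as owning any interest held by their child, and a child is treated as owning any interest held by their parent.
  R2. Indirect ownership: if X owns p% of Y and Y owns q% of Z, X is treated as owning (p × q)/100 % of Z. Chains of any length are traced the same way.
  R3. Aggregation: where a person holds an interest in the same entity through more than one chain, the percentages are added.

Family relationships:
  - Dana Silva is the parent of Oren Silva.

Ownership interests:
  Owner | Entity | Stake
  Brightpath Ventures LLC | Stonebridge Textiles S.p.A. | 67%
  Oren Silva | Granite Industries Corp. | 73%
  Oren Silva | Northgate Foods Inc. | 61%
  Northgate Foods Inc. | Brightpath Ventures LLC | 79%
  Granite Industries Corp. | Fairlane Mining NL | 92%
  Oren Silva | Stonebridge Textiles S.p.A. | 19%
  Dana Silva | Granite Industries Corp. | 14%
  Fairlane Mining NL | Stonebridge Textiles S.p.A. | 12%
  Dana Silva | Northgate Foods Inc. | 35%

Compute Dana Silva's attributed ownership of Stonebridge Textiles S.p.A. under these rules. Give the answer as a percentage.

79.4176%

By parent–child attribution (R1), Dana Silva is treated as also owning Oren Silva's interest in Northgate Foods Inc, giving 35% + 61% = 96%.
By parent–child attribution (R1), Dana Silva is treated as also owning Oren Silva's interest in Granite Industries Corp, giving 14% + 73% = 87%.
By parent–child attribution (R1), Dana Silva is treated as owning Oren Silva's 19% interest in Stonebridge Textiles S.p.A.
Chain via Northgate Foods Inc. → Brightpath Ventures LLC (R2): 96% × 79% × 67% = 50.8128% of Stonebridge Textiles S.p.A.
Chain via Granite Industries Corp. → Fairlane Mining NL (R2): 87% × 92% × 12% = 9.6048% of Stonebridge Textiles S.p.A.
Direct interest in Stonebridge Textiles S.p.A: 19%.
Aggregating (R3): 50.8128% + 9.6048% + 19% = 79.4176%.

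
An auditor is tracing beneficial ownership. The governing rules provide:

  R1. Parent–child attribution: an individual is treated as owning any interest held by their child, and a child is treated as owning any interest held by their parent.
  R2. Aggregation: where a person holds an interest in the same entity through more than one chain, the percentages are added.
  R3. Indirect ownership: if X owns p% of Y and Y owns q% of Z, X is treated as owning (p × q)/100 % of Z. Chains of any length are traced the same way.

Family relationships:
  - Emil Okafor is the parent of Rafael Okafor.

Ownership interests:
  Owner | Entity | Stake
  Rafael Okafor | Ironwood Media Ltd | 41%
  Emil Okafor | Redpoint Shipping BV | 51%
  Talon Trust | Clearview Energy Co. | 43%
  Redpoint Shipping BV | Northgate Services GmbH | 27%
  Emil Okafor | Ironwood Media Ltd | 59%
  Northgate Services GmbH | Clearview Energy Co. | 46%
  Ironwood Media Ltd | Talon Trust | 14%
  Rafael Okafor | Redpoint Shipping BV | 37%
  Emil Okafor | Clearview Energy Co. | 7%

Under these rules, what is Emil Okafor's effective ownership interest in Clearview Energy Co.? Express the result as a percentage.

By parent–child attribution (R1), Emil Okafor is treated as also owning Rafael Okafor's interest in Redpoint Shipping BV, giving 51% + 37% = 88%.
By parent–child attribution (R1), Emil Okafor is treated as also owning Rafael Okafor's interest in Ironwood Media Ltd, giving 59% + 41% = 100%.
Chain via Redpoint Shipping BV → Northgate Services GmbH (R3): 88% × 27% × 46% = 10.9296% of Clearview Energy Co.
Chain via Ironwood Media Ltd → Talon Trust (R3): 100% × 14% × 43% = 6.02% of Clearview Energy Co.
Direct interest in Clearview Energy Co: 7%.
Aggregating (R2): 10.9296% + 6.02% + 7% = 23.9496%.

23.9496%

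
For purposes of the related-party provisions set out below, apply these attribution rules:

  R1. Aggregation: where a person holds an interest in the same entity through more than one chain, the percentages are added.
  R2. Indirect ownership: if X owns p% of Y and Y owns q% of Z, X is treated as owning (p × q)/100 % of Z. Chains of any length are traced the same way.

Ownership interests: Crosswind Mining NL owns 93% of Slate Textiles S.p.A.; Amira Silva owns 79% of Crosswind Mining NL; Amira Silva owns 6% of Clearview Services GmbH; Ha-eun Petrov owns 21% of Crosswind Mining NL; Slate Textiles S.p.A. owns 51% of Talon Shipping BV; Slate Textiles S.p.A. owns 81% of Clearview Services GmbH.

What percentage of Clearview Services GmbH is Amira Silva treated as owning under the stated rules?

Chain via Crosswind Mining NL → Slate Textiles S.p.A. (R2): 79% × 93% × 81% = 59.5107% of Clearview Services GmbH.
Direct interest in Clearview Services GmbH: 6%.
Aggregating (R1): 59.5107% + 6% = 65.5107%.

65.5107%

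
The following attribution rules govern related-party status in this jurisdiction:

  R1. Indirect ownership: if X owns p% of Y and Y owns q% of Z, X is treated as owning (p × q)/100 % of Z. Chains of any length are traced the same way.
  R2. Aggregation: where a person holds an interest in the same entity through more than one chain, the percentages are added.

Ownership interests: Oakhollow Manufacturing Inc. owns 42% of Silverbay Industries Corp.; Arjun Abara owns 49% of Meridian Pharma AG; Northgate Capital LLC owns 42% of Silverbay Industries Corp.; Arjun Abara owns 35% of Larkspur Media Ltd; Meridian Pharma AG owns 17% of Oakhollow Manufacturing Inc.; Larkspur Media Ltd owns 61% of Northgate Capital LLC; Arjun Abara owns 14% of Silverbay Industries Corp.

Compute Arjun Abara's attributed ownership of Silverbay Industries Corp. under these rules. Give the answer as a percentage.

Chain via Meridian Pharma AG → Oakhollow Manufacturing Inc. (R1): 49% × 17% × 42% = 3.4986% of Silverbay Industries Corp.
Chain via Larkspur Media Ltd → Northgate Capital LLC (R1): 35% × 61% × 42% = 8.967% of Silverbay Industries Corp.
Direct interest in Silverbay Industries Corp: 14%.
Aggregating (R2): 3.4986% + 8.967% + 14% = 26.4656%.

26.4656%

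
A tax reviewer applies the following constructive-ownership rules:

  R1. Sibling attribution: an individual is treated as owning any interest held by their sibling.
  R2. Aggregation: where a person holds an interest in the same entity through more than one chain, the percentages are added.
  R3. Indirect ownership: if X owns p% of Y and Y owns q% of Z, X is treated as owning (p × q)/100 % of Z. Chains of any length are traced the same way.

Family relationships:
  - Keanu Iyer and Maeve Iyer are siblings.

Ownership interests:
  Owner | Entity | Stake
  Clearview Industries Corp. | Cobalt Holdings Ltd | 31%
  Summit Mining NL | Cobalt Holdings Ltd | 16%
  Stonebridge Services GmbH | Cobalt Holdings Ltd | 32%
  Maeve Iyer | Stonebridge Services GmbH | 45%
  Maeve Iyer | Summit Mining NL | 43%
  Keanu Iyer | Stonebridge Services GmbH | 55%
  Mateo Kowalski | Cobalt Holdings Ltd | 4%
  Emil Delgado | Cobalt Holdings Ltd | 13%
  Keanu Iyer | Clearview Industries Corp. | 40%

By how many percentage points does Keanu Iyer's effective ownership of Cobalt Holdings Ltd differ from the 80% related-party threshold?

28.72

By sibling attribution (R1), Keanu Iyer is treated as also owning Maeve Iyer's interest in Stonebridge Services GmbH, giving 55% + 45% = 100%.
By sibling attribution (R1), Keanu Iyer is treated as owning Maeve Iyer's 43% interest in Summit Mining NL.
Chain via Clearview Industries Corp. (R3): 40% × 31% = 12.4% of Cobalt Holdings Ltd.
Chain via Stonebridge Services GmbH (R3): 100% × 32% = 32% of Cobalt Holdings Ltd.
Chain via Summit Mining NL (R3): 43% × 16% = 6.88% of Cobalt Holdings Ltd.
Aggregating (R2): 12.4% + 32% + 6.88% = 51.28%.
51.28% falls short of the 80% threshold by 28.72 percentage points.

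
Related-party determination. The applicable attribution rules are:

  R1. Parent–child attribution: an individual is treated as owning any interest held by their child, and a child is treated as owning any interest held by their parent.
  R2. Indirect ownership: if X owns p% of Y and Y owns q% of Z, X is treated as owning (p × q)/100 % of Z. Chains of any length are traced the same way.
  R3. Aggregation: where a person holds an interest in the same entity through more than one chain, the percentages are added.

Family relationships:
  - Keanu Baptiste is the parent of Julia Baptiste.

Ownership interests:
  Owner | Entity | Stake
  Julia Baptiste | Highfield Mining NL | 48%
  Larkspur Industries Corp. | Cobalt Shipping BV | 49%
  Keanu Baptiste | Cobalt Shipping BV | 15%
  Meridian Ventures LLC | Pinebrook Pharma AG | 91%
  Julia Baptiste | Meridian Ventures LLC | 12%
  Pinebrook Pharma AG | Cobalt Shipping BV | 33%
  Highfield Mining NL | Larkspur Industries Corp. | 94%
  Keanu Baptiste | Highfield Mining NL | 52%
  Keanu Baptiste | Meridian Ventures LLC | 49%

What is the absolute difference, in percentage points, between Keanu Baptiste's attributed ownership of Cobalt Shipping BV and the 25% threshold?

By parent–child attribution (R1), Keanu Baptiste is treated as also owning Julia Baptiste's interest in Meridian Ventures LLC, giving 49% + 12% = 61%.
By parent–child attribution (R1), Keanu Baptiste is treated as also owning Julia Baptiste's interest in Highfield Mining NL, giving 52% + 48% = 100%.
Chain via Meridian Ventures LLC → Pinebrook Pharma AG (R2): 61% × 91% × 33% = 18.3183% of Cobalt Shipping BV.
Chain via Highfield Mining NL → Larkspur Industries Corp. (R2): 100% × 94% × 49% = 46.06% of Cobalt Shipping BV.
Direct interest in Cobalt Shipping BV: 15%.
Aggregating (R3): 18.3183% + 46.06% + 15% = 79.3783%.
79.3783% exceeds the 25% threshold by 54.3783 percentage points.

54.3783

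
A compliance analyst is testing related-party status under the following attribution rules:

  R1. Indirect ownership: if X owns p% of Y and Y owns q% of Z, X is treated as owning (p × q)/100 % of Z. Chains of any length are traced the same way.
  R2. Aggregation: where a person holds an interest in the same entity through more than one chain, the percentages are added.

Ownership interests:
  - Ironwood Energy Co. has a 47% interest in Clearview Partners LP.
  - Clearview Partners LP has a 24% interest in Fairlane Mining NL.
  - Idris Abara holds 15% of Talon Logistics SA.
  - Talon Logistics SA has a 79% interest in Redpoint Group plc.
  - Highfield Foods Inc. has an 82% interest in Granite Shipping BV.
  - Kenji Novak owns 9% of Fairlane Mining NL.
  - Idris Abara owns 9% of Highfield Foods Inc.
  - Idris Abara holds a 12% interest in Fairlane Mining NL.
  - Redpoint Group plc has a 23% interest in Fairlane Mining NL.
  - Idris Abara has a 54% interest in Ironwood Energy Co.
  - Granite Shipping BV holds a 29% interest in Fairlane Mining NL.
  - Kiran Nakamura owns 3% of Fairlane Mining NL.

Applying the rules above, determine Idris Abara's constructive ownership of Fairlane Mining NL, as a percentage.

Chain via Talon Logistics SA → Redpoint Group plc (R1): 15% × 79% × 23% = 2.7255% of Fairlane Mining NL.
Chain via Highfield Foods Inc. → Granite Shipping BV (R1): 9% × 82% × 29% = 2.1402% of Fairlane Mining NL.
Chain via Ironwood Energy Co. → Clearview Partners LP (R1): 54% × 47% × 24% = 6.0912% of Fairlane Mining NL.
Direct interest in Fairlane Mining NL: 12%.
Aggregating (R2): 2.7255% + 2.1402% + 6.0912% + 12% = 22.9569%.

22.9569%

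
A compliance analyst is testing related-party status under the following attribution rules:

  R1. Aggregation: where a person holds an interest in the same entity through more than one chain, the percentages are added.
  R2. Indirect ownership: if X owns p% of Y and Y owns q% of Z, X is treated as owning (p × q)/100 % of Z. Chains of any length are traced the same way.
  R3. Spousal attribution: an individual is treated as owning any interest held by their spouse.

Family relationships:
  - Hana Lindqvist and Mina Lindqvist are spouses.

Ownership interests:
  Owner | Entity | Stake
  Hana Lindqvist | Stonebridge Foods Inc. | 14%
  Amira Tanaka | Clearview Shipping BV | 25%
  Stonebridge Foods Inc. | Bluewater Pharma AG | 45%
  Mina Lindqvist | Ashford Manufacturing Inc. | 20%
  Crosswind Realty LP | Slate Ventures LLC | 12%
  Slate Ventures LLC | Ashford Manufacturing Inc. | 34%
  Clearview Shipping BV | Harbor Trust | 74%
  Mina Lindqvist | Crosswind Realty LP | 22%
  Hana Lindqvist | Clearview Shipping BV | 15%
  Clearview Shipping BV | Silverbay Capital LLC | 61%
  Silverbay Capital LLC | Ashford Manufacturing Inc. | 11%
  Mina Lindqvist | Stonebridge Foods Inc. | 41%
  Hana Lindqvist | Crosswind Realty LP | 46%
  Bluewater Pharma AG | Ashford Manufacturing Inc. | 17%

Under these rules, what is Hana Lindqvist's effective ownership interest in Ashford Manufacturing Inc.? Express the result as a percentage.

27.9884%

By spousal attribution (R3), Hana Lindqvist is treated as also owning Mina Lindqvist's interest in Stonebridge Foods Inc, giving 14% + 41% = 55%.
By spousal attribution (R3), Hana Lindqvist is treated as also owning Mina Lindqvist's interest in Crosswind Realty LP, giving 46% + 22% = 68%.
By spousal attribution (R3), Hana Lindqvist is treated as owning Mina Lindqvist's 20% interest in Ashford Manufacturing Inc.
Chain via Clearview Shipping BV → Silverbay Capital LLC (R2): 15% × 61% × 11% = 1.0065% of Ashford Manufacturing Inc.
Chain via Stonebridge Foods Inc. → Bluewater Pharma AG (R2): 55% × 45% × 17% = 4.2075% of Ashford Manufacturing Inc.
Chain via Crosswind Realty LP → Slate Ventures LLC (R2): 68% × 12% × 34% = 2.7744% of Ashford Manufacturing Inc.
Direct interest in Ashford Manufacturing Inc: 20%.
Aggregating (R1): 1.0065% + 4.2075% + 2.7744% + 20% = 27.9884%.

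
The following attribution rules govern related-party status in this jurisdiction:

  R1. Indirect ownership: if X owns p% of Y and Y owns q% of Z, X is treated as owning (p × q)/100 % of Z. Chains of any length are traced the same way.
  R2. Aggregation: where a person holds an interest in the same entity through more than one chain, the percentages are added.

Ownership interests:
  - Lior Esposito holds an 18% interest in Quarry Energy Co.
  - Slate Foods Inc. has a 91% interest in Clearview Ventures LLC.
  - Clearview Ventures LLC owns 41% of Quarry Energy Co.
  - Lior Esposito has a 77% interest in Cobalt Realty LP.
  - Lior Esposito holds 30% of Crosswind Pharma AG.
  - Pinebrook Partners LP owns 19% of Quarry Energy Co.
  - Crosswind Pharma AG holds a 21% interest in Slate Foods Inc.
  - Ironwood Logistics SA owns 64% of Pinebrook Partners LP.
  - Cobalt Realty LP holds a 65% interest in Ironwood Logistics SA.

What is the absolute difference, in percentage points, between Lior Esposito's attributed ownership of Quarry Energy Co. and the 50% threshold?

Chain via Crosswind Pharma AG → Slate Foods Inc. → Clearview Ventures LLC (R1): 30% × 21% × 91% × 41% = 2.35053% of Quarry Energy Co.
Chain via Cobalt Realty LP → Ironwood Logistics SA → Pinebrook Partners LP (R1): 77% × 65% × 64% × 19% = 6.08608% of Quarry Energy Co.
Direct interest in Quarry Energy Co: 18%.
Aggregating (R2): 2.35053% + 6.08608% + 18% = 26.43661%.
26.43661% falls short of the 50% threshold by 23.56339 percentage points.

23.56339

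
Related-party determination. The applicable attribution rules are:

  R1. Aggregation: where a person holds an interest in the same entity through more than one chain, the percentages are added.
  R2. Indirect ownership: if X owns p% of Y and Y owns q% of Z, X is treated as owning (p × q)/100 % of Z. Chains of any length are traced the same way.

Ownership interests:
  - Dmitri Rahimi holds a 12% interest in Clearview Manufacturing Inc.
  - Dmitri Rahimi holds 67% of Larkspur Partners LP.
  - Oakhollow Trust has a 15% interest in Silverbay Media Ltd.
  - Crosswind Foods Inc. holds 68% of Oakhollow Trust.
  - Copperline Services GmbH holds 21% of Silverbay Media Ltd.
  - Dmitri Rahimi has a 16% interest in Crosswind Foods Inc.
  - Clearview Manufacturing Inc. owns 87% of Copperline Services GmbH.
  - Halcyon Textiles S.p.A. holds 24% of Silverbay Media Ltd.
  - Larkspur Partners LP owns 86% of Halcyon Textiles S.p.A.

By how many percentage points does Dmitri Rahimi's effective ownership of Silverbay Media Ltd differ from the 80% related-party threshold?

62.3468

Chain via Crosswind Foods Inc. → Oakhollow Trust (R2): 16% × 68% × 15% = 1.632% of Silverbay Media Ltd.
Chain via Clearview Manufacturing Inc. → Copperline Services GmbH (R2): 12% × 87% × 21% = 2.1924% of Silverbay Media Ltd.
Chain via Larkspur Partners LP → Halcyon Textiles S.p.A. (R2): 67% × 86% × 24% = 13.8288% of Silverbay Media Ltd.
Aggregating (R1): 1.632% + 2.1924% + 13.8288% = 17.6532%.
17.6532% falls short of the 80% threshold by 62.3468 percentage points.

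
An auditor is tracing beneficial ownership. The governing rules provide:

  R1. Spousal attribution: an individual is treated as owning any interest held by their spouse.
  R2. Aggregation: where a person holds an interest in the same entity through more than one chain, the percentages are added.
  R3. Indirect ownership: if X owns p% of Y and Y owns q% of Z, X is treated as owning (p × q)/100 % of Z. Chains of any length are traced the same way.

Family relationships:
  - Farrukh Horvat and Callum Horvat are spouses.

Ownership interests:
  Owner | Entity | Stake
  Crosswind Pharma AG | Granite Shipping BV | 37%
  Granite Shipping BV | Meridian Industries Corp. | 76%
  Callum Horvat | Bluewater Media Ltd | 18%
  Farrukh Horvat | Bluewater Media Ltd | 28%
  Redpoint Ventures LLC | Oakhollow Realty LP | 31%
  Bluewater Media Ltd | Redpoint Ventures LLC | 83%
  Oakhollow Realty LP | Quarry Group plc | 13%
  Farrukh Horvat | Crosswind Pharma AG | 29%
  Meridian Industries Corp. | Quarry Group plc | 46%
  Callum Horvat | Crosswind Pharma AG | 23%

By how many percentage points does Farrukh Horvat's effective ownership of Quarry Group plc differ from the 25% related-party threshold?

By spousal attribution (R1), Farrukh Horvat is treated as also owning Callum Horvat's interest in Bluewater Media Ltd, giving 28% + 18% = 46%.
By spousal attribution (R1), Farrukh Horvat is treated as also owning Callum Horvat's interest in Crosswind Pharma AG, giving 29% + 23% = 52%.
Chain via Bluewater Media Ltd → Redpoint Ventures LLC → Oakhollow Realty LP (R3): 46% × 83% × 31% × 13% = 1.538654% of Quarry Group plc.
Chain via Crosswind Pharma AG → Granite Shipping BV → Meridian Industries Corp. (R3): 52% × 37% × 76% × 46% = 6.726304% of Quarry Group plc.
Aggregating (R2): 1.538654% + 6.726304% = 8.264958%.
8.264958% falls short of the 25% threshold by 16.735042 percentage points.

16.735042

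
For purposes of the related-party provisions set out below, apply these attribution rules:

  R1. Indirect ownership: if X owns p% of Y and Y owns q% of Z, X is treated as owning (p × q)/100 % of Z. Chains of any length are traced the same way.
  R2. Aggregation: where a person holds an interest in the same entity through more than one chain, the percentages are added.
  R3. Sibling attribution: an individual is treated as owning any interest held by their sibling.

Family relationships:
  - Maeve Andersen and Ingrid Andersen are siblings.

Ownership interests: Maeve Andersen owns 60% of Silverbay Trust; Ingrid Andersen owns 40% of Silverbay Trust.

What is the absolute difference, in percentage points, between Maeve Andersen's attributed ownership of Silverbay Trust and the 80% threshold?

By sibling attribution (R3), Maeve Andersen is treated as also owning Ingrid Andersen's interest in Silverbay Trust, giving 60% + 40% = 100%.
Direct interest in Silverbay Trust: 100%.
100% exceeds the 80% threshold by 20 percentage points.

20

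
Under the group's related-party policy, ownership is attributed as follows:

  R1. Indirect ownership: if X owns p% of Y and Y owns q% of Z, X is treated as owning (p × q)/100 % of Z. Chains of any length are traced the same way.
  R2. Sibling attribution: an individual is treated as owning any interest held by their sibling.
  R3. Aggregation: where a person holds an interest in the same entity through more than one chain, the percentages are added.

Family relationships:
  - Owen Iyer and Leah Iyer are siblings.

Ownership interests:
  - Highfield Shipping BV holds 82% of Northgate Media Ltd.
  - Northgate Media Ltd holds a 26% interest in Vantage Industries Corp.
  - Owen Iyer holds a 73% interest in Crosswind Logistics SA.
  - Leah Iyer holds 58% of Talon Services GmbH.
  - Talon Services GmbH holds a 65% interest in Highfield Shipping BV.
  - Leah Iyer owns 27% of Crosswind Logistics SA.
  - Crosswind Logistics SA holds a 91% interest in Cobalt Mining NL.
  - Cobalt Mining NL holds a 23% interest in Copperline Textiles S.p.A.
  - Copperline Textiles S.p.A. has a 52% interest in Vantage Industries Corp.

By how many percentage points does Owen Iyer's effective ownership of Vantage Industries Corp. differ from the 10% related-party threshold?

8.92124

By sibling attribution (R2), Owen Iyer is treated as also owning Leah Iyer's interest in Crosswind Logistics SA, giving 73% + 27% = 100%.
By sibling attribution (R2), Owen Iyer is treated as owning Leah Iyer's 58% interest in Talon Services GmbH.
Chain via Crosswind Logistics SA → Cobalt Mining NL → Copperline Textiles S.p.A. (R1): 100% × 91% × 23% × 52% = 10.8836% of Vantage Industries Corp.
Chain via Talon Services GmbH → Highfield Shipping BV → Northgate Media Ltd (R1): 58% × 65% × 82% × 26% = 8.03764% of Vantage Industries Corp.
Aggregating (R3): 10.8836% + 8.03764% = 18.92124%.
18.92124% exceeds the 10% threshold by 8.92124 percentage points.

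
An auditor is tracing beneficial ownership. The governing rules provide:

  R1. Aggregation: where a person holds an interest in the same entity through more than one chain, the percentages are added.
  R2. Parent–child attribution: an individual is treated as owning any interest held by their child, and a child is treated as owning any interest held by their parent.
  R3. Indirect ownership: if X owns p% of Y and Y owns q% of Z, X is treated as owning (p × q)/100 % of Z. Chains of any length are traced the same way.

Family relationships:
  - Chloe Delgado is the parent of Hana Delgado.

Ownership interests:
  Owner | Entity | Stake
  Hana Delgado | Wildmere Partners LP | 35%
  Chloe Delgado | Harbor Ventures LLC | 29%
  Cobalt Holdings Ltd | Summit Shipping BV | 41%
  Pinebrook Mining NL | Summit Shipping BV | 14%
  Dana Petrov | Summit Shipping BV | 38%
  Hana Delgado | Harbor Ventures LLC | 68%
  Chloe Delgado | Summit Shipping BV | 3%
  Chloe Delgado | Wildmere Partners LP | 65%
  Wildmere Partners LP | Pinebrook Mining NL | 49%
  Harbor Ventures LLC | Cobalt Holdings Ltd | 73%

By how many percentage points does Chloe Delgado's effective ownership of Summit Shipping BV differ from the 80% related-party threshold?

41.1079

By parent–child attribution (R2), Chloe Delgado is treated as also owning Hana Delgado's interest in Harbor Ventures LLC, giving 29% + 68% = 97%.
By parent–child attribution (R2), Chloe Delgado is treated as also owning Hana Delgado's interest in Wildmere Partners LP, giving 65% + 35% = 100%.
Chain via Harbor Ventures LLC → Cobalt Holdings Ltd (R3): 97% × 73% × 41% = 29.0321% of Summit Shipping BV.
Chain via Wildmere Partners LP → Pinebrook Mining NL (R3): 100% × 49% × 14% = 6.86% of Summit Shipping BV.
Direct interest in Summit Shipping BV: 3%.
Aggregating (R1): 29.0321% + 6.86% + 3% = 38.8921%.
38.8921% falls short of the 80% threshold by 41.1079 percentage points.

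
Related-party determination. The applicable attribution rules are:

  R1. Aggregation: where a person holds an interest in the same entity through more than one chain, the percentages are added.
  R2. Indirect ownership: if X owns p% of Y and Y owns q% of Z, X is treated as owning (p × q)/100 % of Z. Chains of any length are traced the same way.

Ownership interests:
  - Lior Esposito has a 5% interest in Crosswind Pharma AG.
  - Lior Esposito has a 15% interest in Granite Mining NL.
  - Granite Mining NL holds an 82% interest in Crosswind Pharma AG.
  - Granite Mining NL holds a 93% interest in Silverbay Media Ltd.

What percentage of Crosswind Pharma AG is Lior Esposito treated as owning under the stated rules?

17.3%

Chain via Granite Mining NL (R2): 15% × 82% = 12.3% of Crosswind Pharma AG.
Direct interest in Crosswind Pharma AG: 5%.
Aggregating (R1): 12.3% + 5% = 17.3%.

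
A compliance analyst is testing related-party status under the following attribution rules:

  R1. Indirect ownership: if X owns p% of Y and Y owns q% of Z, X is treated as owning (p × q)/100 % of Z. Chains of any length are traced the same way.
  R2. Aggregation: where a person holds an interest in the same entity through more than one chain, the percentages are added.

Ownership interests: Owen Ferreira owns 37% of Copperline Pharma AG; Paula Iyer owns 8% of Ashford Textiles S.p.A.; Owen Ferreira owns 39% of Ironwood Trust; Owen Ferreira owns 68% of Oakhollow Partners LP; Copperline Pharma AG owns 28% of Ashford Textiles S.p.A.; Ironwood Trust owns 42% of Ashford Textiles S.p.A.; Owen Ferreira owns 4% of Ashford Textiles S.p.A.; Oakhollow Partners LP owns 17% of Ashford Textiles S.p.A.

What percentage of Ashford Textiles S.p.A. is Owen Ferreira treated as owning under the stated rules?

Chain via Oakhollow Partners LP (R1): 68% × 17% = 11.56% of Ashford Textiles S.p.A.
Chain via Ironwood Trust (R1): 39% × 42% = 16.38% of Ashford Textiles S.p.A.
Chain via Copperline Pharma AG (R1): 37% × 28% = 10.36% of Ashford Textiles S.p.A.
Direct interest in Ashford Textiles S.p.A: 4%.
Aggregating (R2): 11.56% + 16.38% + 10.36% + 4% = 42.3%.

42.3%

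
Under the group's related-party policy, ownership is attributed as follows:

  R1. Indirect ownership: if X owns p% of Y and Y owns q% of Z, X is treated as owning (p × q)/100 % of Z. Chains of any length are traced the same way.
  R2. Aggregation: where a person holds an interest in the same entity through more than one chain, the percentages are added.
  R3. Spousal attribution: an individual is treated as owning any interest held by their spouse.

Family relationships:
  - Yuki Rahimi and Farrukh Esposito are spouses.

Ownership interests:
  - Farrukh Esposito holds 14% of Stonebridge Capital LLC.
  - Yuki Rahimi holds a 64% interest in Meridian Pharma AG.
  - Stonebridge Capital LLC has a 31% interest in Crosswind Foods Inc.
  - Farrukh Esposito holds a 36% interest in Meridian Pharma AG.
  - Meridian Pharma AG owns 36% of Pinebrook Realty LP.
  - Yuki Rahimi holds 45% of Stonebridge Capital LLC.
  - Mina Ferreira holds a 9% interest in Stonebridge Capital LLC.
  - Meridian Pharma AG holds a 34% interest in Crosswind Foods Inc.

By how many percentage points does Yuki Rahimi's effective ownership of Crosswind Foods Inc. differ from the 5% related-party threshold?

47.29

By spousal attribution (R3), Yuki Rahimi is treated as also owning Farrukh Esposito's interest in Meridian Pharma AG, giving 64% + 36% = 100%.
By spousal attribution (R3), Yuki Rahimi is treated as also owning Farrukh Esposito's interest in Stonebridge Capital LLC, giving 45% + 14% = 59%.
Chain via Meridian Pharma AG (R1): 100% × 34% = 34% of Crosswind Foods Inc.
Chain via Stonebridge Capital LLC (R1): 59% × 31% = 18.29% of Crosswind Foods Inc.
Aggregating (R2): 34% + 18.29% = 52.29%.
52.29% exceeds the 5% threshold by 47.29 percentage points.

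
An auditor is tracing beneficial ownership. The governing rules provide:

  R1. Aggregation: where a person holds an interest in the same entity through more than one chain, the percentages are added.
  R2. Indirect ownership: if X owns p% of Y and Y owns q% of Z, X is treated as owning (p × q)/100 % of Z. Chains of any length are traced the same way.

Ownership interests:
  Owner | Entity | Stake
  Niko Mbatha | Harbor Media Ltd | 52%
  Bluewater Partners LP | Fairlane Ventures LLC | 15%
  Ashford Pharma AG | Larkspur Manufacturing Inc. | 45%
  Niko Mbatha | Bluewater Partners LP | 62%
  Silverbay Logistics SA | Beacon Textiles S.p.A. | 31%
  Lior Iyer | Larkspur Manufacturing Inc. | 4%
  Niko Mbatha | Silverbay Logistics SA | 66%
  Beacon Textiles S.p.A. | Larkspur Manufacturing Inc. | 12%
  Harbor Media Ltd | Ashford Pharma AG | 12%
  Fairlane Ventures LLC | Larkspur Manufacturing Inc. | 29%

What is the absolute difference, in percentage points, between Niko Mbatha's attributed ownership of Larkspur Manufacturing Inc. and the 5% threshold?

Chain via Silverbay Logistics SA → Beacon Textiles S.p.A. (R2): 66% × 31% × 12% = 2.4552% of Larkspur Manufacturing Inc.
Chain via Harbor Media Ltd → Ashford Pharma AG (R2): 52% × 12% × 45% = 2.808% of Larkspur Manufacturing Inc.
Chain via Bluewater Partners LP → Fairlane Ventures LLC (R2): 62% × 15% × 29% = 2.697% of Larkspur Manufacturing Inc.
Aggregating (R1): 2.4552% + 2.808% + 2.697% = 7.9602%.
7.9602% exceeds the 5% threshold by 2.9602 percentage points.

2.9602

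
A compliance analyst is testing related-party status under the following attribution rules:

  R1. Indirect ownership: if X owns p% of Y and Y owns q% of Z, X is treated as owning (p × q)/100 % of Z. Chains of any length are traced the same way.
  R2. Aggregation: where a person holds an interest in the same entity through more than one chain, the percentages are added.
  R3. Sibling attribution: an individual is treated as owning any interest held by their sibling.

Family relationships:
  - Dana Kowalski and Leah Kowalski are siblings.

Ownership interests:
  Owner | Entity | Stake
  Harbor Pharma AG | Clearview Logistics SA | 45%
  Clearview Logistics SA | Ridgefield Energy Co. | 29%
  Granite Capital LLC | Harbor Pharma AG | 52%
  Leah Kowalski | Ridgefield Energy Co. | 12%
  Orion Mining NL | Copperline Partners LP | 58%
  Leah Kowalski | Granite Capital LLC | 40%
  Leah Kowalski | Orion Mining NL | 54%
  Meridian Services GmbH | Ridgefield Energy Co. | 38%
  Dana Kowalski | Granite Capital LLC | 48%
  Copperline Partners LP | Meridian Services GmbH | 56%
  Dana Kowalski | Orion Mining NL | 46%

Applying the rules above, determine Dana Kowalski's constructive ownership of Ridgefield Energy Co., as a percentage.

By sibling attribution (R3), Dana Kowalski is treated as also owning Leah Kowalski's interest in Orion Mining NL, giving 46% + 54% = 100%.
By sibling attribution (R3), Dana Kowalski is treated as also owning Leah Kowalski's interest in Granite Capital LLC, giving 48% + 40% = 88%.
By sibling attribution (R3), Dana Kowalski is treated as owning Leah Kowalski's 12% interest in Ridgefield Energy Co.
Chain via Orion Mining NL → Copperline Partners LP → Meridian Services GmbH (R1): 100% × 58% × 56% × 38% = 12.3424% of Ridgefield Energy Co.
Chain via Granite Capital LLC → Harbor Pharma AG → Clearview Logistics SA (R1): 88% × 52% × 45% × 29% = 5.97168% of Ridgefield Energy Co.
Direct interest in Ridgefield Energy Co: 12%.
Aggregating (R2): 12.3424% + 5.97168% + 12% = 30.31408%.

30.31408%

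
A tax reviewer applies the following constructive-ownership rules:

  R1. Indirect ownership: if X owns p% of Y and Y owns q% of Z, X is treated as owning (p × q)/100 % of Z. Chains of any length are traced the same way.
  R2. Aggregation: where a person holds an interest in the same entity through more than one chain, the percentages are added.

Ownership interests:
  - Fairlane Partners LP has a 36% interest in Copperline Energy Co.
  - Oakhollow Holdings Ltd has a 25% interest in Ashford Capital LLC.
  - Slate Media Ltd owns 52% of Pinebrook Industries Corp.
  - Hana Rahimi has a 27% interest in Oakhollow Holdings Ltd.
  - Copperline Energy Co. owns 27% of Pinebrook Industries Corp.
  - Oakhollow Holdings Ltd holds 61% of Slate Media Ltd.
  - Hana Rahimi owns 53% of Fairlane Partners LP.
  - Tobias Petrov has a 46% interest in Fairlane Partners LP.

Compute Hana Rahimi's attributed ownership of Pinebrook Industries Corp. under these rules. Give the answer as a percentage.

13.716%

Chain via Oakhollow Holdings Ltd → Slate Media Ltd (R1): 27% × 61% × 52% = 8.5644% of Pinebrook Industries Corp.
Chain via Fairlane Partners LP → Copperline Energy Co. (R1): 53% × 36% × 27% = 5.1516% of Pinebrook Industries Corp.
Aggregating (R2): 8.5644% + 5.1516% = 13.716%.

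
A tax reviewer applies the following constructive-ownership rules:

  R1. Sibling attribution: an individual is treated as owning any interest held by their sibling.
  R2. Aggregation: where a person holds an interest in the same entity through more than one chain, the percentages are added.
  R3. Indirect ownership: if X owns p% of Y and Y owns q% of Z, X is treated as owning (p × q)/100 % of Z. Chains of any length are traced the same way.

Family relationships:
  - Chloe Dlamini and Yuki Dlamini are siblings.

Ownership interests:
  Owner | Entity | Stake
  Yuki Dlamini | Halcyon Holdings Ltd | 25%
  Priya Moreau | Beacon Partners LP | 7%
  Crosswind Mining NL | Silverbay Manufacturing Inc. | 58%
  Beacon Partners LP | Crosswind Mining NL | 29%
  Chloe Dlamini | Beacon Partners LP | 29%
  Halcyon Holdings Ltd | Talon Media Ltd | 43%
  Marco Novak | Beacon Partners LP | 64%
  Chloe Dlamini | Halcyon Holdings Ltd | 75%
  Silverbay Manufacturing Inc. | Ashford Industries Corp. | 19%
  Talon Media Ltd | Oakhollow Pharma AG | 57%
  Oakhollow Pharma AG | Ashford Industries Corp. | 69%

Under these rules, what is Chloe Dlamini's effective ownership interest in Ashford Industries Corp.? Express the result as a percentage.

By sibling attribution (R1), Chloe Dlamini is treated as also owning Yuki Dlamini's interest in Halcyon Holdings Ltd, giving 75% + 25% = 100%.
Chain via Beacon Partners LP → Crosswind Mining NL → Silverbay Manufacturing Inc. (R3): 29% × 29% × 58% × 19% = 0.926782% of Ashford Industries Corp.
Chain via Halcyon Holdings Ltd → Talon Media Ltd → Oakhollow Pharma AG (R3): 100% × 43% × 57% × 69% = 16.9119% of Ashford Industries Corp.
Aggregating (R2): 0.926782% + 16.9119% = 17.838682%.

17.838682%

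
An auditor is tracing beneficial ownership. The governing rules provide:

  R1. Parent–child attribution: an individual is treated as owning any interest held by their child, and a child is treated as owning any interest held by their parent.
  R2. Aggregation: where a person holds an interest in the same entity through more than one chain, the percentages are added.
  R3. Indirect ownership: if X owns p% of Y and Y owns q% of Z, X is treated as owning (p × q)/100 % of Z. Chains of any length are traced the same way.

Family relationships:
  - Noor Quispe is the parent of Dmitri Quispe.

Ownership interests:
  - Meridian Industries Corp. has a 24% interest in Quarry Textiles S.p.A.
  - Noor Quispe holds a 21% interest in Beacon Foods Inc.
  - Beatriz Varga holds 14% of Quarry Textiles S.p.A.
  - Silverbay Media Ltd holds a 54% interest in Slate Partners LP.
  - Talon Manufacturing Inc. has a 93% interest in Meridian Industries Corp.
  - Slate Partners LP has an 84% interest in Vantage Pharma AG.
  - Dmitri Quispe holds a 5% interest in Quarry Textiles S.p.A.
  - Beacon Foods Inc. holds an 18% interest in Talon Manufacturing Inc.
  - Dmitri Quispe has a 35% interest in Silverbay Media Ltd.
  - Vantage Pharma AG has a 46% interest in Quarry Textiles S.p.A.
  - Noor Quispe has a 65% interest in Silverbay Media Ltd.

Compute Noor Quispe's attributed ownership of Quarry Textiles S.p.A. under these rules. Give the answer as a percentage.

26.709296%

By parent–child attribution (R1), Noor Quispe is treated as also owning Dmitri Quispe's interest in Silverbay Media Ltd, giving 65% + 35% = 100%.
By parent–child attribution (R1), Noor Quispe is treated as owning Dmitri Quispe's 5% interest in Quarry Textiles S.p.A.
Chain via Beacon Foods Inc. → Talon Manufacturing Inc. → Meridian Industries Corp. (R3): 21% × 18% × 93% × 24% = 0.843696% of Quarry Textiles S.p.A.
Chain via Silverbay Media Ltd → Slate Partners LP → Vantage Pharma AG (R3): 100% × 54% × 84% × 46% = 20.8656% of Quarry Textiles S.p.A.
Direct interest in Quarry Textiles S.p.A: 5%.
Aggregating (R2): 0.843696% + 20.8656% + 5% = 26.709296%.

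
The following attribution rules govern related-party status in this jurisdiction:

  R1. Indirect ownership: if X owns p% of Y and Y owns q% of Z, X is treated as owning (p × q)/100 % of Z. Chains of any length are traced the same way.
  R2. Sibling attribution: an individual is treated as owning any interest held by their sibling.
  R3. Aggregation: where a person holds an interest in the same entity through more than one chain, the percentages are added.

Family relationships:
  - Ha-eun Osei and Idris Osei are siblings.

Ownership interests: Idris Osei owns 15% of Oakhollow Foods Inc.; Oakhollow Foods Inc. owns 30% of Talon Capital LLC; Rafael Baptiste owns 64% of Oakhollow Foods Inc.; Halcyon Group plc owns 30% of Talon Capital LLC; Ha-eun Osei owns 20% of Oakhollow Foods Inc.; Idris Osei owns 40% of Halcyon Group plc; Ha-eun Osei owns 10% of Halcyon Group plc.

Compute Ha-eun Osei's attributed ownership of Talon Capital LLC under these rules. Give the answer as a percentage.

By sibling attribution (R2), Ha-eun Osei is treated as also owning Idris Osei's interest in Oakhollow Foods Inc, giving 20% + 15% = 35%.
By sibling attribution (R2), Ha-eun Osei is treated as also owning Idris Osei's interest in Halcyon Group plc, giving 10% + 40% = 50%.
Chain via Oakhollow Foods Inc. (R1): 35% × 30% = 10.5% of Talon Capital LLC.
Chain via Halcyon Group plc (R1): 50% × 30% = 15% of Talon Capital LLC.
Aggregating (R3): 10.5% + 15% = 25.5%.

25.5%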